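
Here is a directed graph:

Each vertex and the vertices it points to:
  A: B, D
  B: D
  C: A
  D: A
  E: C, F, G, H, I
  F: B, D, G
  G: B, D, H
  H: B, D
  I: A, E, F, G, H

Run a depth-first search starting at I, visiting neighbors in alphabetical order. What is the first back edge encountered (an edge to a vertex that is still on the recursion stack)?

D→A

DFS from I (visiting neighbors in alphabetical order); mark gray on enter, black on exit:
I gray
  A gray
    B gray
      D gray
        D→A: A is gray → back edge
First back edge: D → A.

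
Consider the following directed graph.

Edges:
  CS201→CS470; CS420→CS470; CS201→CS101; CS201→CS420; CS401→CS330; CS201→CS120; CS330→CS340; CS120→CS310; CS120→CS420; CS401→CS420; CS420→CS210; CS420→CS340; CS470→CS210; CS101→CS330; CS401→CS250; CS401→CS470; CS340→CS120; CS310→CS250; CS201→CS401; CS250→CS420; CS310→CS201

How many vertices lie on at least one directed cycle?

9

A vertex is on a directed cycle iff it belongs to a strongly connected component of size ≥ 2 (or has a self-loop).
The vertices on cycles are {CS101, CS120, CS201, CS250, CS310, CS330, CS340, CS401, CS420} — 9 in total.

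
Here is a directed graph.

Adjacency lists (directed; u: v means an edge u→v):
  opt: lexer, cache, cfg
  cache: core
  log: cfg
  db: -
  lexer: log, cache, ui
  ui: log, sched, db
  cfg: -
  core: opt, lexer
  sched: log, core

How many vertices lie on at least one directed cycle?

6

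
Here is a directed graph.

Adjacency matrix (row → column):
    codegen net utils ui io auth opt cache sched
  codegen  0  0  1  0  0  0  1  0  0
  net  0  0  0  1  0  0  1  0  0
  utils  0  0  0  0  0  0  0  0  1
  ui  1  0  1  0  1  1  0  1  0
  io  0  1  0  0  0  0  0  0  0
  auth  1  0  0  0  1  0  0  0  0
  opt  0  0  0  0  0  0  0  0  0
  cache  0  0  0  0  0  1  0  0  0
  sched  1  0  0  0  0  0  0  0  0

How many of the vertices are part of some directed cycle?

8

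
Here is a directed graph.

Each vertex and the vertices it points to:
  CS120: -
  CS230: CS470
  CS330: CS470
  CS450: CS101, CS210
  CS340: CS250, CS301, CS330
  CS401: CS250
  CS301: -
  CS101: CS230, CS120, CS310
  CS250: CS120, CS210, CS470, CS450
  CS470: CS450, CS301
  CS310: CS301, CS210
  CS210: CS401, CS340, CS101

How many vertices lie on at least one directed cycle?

10

A vertex is on a directed cycle iff it belongs to a strongly connected component of size ≥ 2 (or has a self-loop).
The vertices on cycles are {CS101, CS210, CS230, CS250, CS310, CS330, CS340, CS401, CS450, CS470} — 10 in total.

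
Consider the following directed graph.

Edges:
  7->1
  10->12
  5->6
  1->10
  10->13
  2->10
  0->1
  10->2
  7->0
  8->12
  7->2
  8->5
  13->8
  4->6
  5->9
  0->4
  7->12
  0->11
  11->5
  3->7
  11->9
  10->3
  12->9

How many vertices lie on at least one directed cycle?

6

A vertex is on a directed cycle iff it belongs to a strongly connected component of size ≥ 2 (or has a self-loop).
The vertices on cycles are {0, 1, 2, 3, 7, 10} — 6 in total.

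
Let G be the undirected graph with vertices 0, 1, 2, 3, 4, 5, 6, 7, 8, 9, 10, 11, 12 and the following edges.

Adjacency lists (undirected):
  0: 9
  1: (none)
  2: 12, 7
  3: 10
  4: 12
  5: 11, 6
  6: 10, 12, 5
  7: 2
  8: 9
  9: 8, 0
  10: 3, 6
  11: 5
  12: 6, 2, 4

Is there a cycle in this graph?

DFS, tracking each vertex's parent; an edge to a visited non-parent vertex closes a cycle.
Start from 0:
visit 0 (parent –)
  visit 9 (parent 0)
    visit 8 (parent 9)
      8–9: parent, skip
    9–0: parent, skip
visit 1 (parent –)
visit 2 (parent –)
  visit 12 (parent 2)
    visit 6 (parent 12)
      visit 10 (parent 6)
        visit 3 (parent 10)
          3–10: parent, skip
        10–6: parent, skip
      6–12: parent, skip
      visit 5 (parent 6)
        visit 11 (parent 5)
          11–5: parent, skip
        5–6: parent, skip
    12–2: parent, skip
    visit 4 (parent 12)
      4–12: parent, skip
  visit 7 (parent 2)
    7–2: parent, skip
No non-parent visited neighbor found — the graph is a forest.

No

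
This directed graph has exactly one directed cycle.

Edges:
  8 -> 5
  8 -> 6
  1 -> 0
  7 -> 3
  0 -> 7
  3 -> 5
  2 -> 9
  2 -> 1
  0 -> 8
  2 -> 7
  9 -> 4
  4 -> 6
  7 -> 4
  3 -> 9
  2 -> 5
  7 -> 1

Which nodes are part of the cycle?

DFS with gray/black marking from 7:
7 gray
  4 gray
    6 gray
    6 black
  4 black
  3 gray
    5 gray
    5 black
    9 gray
      9→4: 4 black — skip
    9 black
  3 black
  1 gray
    0 gray
      0→7: 7 is gray → back edge
Back edge closes the cycle 7 → 1 → 0 → 7; its vertices are {0, 1, 7}.

0, 1, 7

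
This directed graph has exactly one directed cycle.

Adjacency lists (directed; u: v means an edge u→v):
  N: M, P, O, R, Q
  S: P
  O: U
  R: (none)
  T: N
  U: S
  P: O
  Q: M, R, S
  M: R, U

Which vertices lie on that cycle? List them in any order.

DFS with gray/black marking from S:
S gray
  P gray
    O gray
      U gray
        U→S: S is gray → back edge
Back edge closes the cycle S → P → O → U → S; its vertices are {O, P, S, U}.

O, P, S, U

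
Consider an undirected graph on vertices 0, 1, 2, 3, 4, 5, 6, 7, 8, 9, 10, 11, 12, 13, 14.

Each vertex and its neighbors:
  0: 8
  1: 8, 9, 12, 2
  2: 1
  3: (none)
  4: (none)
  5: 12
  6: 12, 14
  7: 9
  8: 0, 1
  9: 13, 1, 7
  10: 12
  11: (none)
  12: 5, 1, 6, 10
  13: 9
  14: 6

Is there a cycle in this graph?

No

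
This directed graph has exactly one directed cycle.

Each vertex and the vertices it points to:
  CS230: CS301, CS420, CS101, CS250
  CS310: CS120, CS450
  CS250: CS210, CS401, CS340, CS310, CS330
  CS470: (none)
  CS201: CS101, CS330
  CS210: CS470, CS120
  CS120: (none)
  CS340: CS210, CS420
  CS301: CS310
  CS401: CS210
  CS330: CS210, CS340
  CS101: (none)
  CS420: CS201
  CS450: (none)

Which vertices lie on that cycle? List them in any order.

DFS with gray/black marking from CS330:
CS330 gray
  CS210 gray
    CS470 gray
    CS470 black
    CS120 gray
    CS120 black
  CS210 black
  CS340 gray
    CS340→CS210: CS210 black — skip
    CS420 gray
      CS201 gray
        CS101 gray
        CS101 black
        CS201→CS330: CS330 is gray → back edge
Back edge closes the cycle CS330 → CS340 → CS420 → CS201 → CS330; its vertices are {CS201, CS330, CS340, CS420}.

CS201, CS330, CS340, CS420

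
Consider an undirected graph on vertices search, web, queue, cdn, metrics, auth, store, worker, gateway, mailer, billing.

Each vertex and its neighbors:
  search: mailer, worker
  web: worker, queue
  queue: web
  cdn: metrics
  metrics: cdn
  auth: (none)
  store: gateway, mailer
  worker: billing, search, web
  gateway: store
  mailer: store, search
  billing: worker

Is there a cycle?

DFS, tracking each vertex's parent; an edge to a visited non-parent vertex closes a cycle.
Start from metrics:
visit metrics (parent –)
  visit cdn (parent metrics)
    cdn–metrics: parent, skip
visit search (parent –)
  visit mailer (parent search)
    visit store (parent mailer)
      visit gateway (parent store)
        gateway–store: parent, skip
      store–mailer: parent, skip
    mailer–search: parent, skip
  visit worker (parent search)
    visit billing (parent worker)
      billing–worker: parent, skip
    worker–search: parent, skip
    visit web (parent worker)
      web–worker: parent, skip
      visit queue (parent web)
        queue–web: parent, skip
visit auth (parent –)
No non-parent visited neighbor found — the graph is a forest.

No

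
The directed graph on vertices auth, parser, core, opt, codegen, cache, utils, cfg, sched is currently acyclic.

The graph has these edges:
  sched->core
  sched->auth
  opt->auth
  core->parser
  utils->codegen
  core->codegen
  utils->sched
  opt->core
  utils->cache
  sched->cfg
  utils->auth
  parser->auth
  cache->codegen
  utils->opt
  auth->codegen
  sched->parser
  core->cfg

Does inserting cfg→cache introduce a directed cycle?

Adding cfg→cache creates a cycle iff cache can already reach cfg.
Explore from cache: no path reaches cfg. The graph stays acyclic.

No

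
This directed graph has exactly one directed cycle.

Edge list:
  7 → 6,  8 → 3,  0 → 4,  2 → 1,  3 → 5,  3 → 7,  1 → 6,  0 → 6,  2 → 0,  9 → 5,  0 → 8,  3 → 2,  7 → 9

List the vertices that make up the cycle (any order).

0, 2, 3, 8

DFS with gray/black marking from 3:
3 gray
  2 gray
    0 gray
      4 gray
      4 black
      6 gray
      6 black
      8 gray
        8→3: 3 is gray → back edge
Back edge closes the cycle 3 → 2 → 0 → 8 → 3; its vertices are {0, 2, 3, 8}.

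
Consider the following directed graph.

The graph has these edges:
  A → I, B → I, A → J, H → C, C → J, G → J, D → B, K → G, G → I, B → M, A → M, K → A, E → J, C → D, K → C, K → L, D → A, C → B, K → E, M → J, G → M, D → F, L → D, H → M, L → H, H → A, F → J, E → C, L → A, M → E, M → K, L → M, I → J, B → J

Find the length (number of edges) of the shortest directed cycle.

3

For each vertex v, BFS finds the shortest path from v back to v.
The shortest such closed walk is K → G → M → K, length 3.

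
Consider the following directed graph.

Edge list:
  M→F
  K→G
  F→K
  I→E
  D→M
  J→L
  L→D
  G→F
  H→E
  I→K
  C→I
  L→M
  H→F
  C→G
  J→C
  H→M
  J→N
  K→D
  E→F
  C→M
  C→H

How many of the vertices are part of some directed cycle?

A vertex is on a directed cycle iff it belongs to a strongly connected component of size ≥ 2 (or has a self-loop).
The vertices on cycles are {D, F, G, K, M} — 5 in total.

5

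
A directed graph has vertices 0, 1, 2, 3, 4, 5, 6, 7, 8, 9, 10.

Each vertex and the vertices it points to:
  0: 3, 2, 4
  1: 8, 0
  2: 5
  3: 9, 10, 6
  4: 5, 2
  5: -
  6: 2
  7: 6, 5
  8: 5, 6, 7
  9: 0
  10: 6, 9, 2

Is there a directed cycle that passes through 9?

Yes

9 is on a cycle iff 9 can reach itself via ≥1 edge.
9 → 0 → 3 → 9 — yes.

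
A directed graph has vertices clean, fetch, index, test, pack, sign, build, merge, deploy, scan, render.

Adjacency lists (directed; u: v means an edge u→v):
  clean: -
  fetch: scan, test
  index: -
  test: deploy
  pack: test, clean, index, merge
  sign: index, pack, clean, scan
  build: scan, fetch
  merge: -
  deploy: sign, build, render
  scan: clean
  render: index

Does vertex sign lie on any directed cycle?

sign is on a cycle iff sign can reach itself via ≥1 edge.
sign → pack → test → deploy → sign — yes.

Yes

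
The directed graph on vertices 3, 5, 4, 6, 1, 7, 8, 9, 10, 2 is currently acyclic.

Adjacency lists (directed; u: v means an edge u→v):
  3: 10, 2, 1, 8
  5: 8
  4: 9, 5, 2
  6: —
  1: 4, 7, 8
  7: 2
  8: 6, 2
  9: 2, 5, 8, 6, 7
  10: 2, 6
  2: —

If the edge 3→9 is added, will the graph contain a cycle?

No

Adding 3→9 creates a cycle iff 9 can already reach 3.
Explore from 9: no path reaches 3. The graph stays acyclic.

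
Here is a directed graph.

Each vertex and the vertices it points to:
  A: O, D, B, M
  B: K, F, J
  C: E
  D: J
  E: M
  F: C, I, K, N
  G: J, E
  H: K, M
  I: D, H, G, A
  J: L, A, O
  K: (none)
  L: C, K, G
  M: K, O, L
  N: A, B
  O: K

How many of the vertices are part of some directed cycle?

13

A vertex is on a directed cycle iff it belongs to a strongly connected component of size ≥ 2 (or has a self-loop).
The vertices on cycles are {A, B, C, D, E, F, G, H, I, J, L, M, N} — 13 in total.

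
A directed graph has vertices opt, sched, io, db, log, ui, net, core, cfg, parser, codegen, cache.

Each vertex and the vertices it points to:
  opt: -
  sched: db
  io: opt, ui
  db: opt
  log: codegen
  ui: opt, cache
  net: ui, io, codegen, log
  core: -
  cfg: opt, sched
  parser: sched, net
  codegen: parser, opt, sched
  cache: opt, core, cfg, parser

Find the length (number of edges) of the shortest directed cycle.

3

For each vertex v, BFS finds the shortest path from v back to v.
The shortest such closed walk is parser → net → codegen → parser, length 3.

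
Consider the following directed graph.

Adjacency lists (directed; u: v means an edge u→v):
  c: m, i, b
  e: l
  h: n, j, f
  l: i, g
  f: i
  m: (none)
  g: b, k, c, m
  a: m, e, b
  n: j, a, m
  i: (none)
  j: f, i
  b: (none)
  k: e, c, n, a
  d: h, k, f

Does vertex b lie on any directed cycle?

No

b lies on a cycle iff there is a path from b back to itself.
Exploring from b, it never reaches itself; equivalently, its strongly connected component is a singleton.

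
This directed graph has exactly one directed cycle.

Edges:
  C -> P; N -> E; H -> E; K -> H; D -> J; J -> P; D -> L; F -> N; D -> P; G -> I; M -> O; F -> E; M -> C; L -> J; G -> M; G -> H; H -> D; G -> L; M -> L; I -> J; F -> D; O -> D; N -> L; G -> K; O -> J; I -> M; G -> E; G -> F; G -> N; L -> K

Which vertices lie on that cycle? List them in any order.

D, H, K, L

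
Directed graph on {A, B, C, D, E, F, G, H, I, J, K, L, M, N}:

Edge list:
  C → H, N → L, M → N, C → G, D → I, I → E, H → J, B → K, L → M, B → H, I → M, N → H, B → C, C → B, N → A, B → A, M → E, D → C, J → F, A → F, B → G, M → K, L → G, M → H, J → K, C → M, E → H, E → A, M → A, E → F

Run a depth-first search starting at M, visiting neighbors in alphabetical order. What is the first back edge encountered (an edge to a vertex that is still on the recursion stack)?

DFS from M (visiting neighbors in alphabetical order); mark gray on enter, black on exit:
M gray
  A gray
    F gray
    F black
  A black
  E gray
    E→A: A black — skip
    E→F: F black — skip
    H gray
      J gray
        J→F: F black — skip
        K gray
        K black
      J black
    H black
  E black
  M→H: H black — skip
  M→K: K black — skip
  N gray
    N→A: A black — skip
    N→H: H black — skip
    L gray
      G gray
      G black
      L→M: M is gray → back edge
First back edge: L → M.

L->M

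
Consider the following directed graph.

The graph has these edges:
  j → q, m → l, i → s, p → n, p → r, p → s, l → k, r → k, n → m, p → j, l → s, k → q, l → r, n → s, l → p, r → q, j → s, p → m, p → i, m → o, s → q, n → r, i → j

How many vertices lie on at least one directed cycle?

A vertex is on a directed cycle iff it belongs to a strongly connected component of size ≥ 2 (or has a self-loop).
The vertices on cycles are {l, m, n, p} — 4 in total.

4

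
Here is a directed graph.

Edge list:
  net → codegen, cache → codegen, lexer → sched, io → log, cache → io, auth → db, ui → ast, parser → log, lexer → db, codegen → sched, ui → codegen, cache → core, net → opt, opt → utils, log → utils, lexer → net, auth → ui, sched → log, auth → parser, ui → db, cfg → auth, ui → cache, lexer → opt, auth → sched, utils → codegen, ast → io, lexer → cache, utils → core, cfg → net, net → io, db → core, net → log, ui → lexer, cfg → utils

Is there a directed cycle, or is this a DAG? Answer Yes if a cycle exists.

DFS with white/gray/black marking, starting from io:
io gray
  log gray
    utils gray
      core gray
      core black
      codegen gray
        sched gray
          sched→log: log is gray → back edge
Back edge found, so a cycle exists: log → utils → codegen → sched → log.

Yes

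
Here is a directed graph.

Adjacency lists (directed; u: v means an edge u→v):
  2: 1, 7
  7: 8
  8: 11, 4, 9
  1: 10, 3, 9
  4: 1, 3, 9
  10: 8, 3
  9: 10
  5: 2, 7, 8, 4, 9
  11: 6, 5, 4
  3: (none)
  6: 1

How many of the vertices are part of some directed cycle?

A vertex is on a directed cycle iff it belongs to a strongly connected component of size ≥ 2 (or has a self-loop).
The vertices on cycles are {1, 2, 4, 5, 6, 7, 8, 9, 10, 11} — 10 in total.

10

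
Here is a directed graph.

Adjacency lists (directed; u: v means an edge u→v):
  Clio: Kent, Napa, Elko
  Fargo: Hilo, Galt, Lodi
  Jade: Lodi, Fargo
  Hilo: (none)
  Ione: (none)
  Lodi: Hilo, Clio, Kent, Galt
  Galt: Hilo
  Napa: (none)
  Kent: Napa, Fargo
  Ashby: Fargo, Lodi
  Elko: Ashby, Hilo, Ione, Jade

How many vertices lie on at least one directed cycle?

7

A vertex is on a directed cycle iff it belongs to a strongly connected component of size ≥ 2 (or has a self-loop).
The vertices on cycles are {Clio, Elko, Jade, Kent, Lodi, Ashby, Fargo} — 7 in total.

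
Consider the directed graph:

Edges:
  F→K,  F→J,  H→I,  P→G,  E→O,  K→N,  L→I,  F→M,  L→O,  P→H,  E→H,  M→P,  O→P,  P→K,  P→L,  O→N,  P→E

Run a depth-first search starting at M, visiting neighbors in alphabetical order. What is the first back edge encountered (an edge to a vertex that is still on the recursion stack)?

DFS from M (visiting neighbors in alphabetical order); mark gray on enter, black on exit:
M gray
  P gray
    E gray
      H gray
        I gray
        I black
      H black
      O gray
        N gray
        N black
        O→P: P is gray → back edge
First back edge: O → P.

O→P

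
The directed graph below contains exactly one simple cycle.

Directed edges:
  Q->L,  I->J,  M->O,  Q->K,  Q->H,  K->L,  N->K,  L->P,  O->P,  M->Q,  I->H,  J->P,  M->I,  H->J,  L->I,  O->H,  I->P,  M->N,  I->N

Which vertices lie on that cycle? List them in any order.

DFS with gray/black marking from I:
I gray
  P gray
  P black
  H gray
    J gray
      J→P: P black — skip
    J black
  H black
  N gray
    K gray
      L gray
        L→I: I is gray → back edge
Back edge closes the cycle I → N → K → L → I; its vertices are {I, K, L, N}.

I, K, L, N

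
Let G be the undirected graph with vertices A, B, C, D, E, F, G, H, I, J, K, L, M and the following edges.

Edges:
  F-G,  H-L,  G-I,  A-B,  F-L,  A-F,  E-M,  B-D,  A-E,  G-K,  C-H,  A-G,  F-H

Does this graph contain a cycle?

Yes

DFS, tracking each vertex's parent; an edge to a visited non-parent vertex closes a cycle.
Start from H:
visit H (parent –)
  visit F (parent H)
    visit G (parent F)
      visit K (parent G)
        K–G: parent, skip
      visit A (parent G)
        A–G: parent, skip
        visit B (parent A)
          visit D (parent B)
            D–B: parent, skip
          B–A: parent, skip
        A–F: F visited and ≠ parent → cycle
Cycle: F – G – A – F.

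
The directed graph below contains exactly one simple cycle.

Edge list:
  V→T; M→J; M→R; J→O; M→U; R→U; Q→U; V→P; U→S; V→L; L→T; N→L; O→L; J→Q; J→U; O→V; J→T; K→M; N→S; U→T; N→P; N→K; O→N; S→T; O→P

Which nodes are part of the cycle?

J, K, M, N, O

DFS with gray/black marking from M:
M gray
  U gray
    S gray
      T gray
      T black
    S black
    U→T: T black — skip
  U black
  J gray
    J→U: U black — skip
    Q gray
      Q→U: U black — skip
    Q black
    J→T: T black — skip
    O gray
      L gray
        L→T: T black — skip
      L black
      N gray
        K gray
          K→M: M is gray → back edge
Back edge closes the cycle M → J → O → N → K → M; its vertices are {J, K, M, N, O}.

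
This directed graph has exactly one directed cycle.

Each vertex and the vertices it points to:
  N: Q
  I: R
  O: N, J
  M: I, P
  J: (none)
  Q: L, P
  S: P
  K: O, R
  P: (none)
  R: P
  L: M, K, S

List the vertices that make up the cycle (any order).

DFS with gray/black marking from Q:
Q gray
  L gray
    M gray
      I gray
        R gray
          P gray
          P black
        R black
      I black
      M→P: P black — skip
    M black
    K gray
      O gray
        N gray
          N→Q: Q is gray → back edge
Back edge closes the cycle Q → L → K → O → N → Q; its vertices are {K, L, N, O, Q}.

K, L, N, O, Q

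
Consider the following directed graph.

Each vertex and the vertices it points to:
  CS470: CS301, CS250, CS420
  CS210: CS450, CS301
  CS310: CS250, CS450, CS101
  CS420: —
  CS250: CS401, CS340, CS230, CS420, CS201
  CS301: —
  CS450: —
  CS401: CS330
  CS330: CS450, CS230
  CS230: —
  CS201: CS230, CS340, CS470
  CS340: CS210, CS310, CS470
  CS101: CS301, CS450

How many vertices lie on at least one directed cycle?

5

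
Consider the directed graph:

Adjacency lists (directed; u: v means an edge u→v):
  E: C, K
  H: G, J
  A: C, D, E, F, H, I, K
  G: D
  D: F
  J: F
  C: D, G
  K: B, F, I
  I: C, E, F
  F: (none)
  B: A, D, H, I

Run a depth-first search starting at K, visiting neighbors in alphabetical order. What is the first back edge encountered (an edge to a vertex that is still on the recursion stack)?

DFS from K (visiting neighbors in alphabetical order); mark gray on enter, black on exit:
K gray
  B gray
    A gray
      C gray
        D gray
          F gray
          F black
        D black
        G gray
          G→D: D black — skip
        G black
      C black
      A→D: D black — skip
      E gray
        E→C: C black — skip
        E→K: K is gray → back edge
First back edge: E → K.

E->K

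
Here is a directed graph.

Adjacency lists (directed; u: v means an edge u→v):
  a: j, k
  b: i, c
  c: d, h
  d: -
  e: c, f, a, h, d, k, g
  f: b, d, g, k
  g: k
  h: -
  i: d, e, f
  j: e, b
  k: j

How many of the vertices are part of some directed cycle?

A vertex is on a directed cycle iff it belongs to a strongly connected component of size ≥ 2 (or has a self-loop).
The vertices on cycles are {a, b, e, f, g, i, j, k} — 8 in total.

8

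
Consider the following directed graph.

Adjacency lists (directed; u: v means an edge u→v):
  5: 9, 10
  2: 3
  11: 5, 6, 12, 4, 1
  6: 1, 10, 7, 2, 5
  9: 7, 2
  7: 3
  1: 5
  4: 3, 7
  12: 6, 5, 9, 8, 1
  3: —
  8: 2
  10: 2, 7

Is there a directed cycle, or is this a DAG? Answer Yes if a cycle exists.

No

DFS with white/gray/black marking, starting from 4:
4 gray
  3 gray
  3 black
  7 gray
    7→3: 3 black — skip
  7 black
4 black
5 gray
  9 gray
    9→7: 7 black — skip
    2 gray
      2→3: 3 black — skip
    2 black
  9 black
  10 gray
    10→2: 2 black — skip
    10→7: 7 black — skip
  10 black
5 black
11 gray
  11→5: 5 black — skip
  6 gray
    1 gray
      1→5: 5 black — skip
    1 black
    6→10: 10 black — skip
    6→7: 7 black — skip
    6→2: 2 black — skip
    6→5: 5 black — skip
  6 black
  12 gray
    12→6: 6 black — skip
    12→5: 5 black — skip
    12→9: 9 black — skip
    8 gray
      8→2: 2 black — skip
    8 black
    12→1: 1 black — skip
  12 black
  11→4: 4 black — skip
  11→1: 1 black — skip
11 black
Every edge goes to a white or black vertex — no back edge, so the graph is acyclic.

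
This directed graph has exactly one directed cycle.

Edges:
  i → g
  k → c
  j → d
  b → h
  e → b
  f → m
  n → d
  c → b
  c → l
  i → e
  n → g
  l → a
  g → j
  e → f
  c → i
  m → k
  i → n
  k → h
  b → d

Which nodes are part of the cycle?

c, e, f, i, k, m

DFS with gray/black marking from c:
c gray
  l gray
    a gray
    a black
  l black
  b gray
    d gray
    d black
    h gray
    h black
  b black
  i gray
    n gray
      n→d: d black — skip
      g gray
        j gray
          j→d: d black — skip
        j black
      g black
    n black
    e gray
      f gray
        m gray
          k gray
            k→c: c is gray → back edge
Back edge closes the cycle c → i → e → f → m → k → c; its vertices are {c, e, f, i, k, m}.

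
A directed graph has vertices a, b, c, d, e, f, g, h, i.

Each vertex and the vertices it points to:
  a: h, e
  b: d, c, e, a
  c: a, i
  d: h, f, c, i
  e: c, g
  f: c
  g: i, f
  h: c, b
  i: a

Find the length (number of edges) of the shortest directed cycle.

For each vertex v, BFS finds the shortest path from v back to v.
The shortest such closed walk is a → e → c → a, length 3.

3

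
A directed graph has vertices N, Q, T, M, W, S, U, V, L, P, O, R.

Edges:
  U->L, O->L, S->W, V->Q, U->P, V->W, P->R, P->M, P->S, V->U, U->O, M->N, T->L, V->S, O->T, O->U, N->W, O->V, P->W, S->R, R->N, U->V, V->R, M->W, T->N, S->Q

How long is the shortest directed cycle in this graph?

2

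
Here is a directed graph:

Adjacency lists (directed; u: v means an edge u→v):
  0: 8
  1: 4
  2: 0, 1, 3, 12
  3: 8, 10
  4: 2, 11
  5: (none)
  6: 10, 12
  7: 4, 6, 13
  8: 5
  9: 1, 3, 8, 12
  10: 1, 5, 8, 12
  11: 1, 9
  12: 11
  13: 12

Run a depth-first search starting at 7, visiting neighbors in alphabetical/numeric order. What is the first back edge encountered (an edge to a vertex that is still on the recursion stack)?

DFS from 7 (visiting neighbors in alphabetical/numeric order); mark gray on enter, black on exit:
7 gray
  4 gray
    2 gray
      0 gray
        8 gray
          5 gray
          5 black
        8 black
      0 black
      1 gray
        1→4: 4 is gray → back edge
First back edge: 1 → 4.

1→4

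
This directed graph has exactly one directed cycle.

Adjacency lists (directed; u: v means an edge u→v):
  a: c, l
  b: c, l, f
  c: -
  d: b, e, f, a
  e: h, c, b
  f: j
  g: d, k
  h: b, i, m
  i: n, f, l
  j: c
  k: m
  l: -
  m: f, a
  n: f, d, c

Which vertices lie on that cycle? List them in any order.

d, e, h, i, n

DFS with gray/black marking from d:
d gray
  b gray
    c gray
    c black
    l gray
    l black
    f gray
      j gray
        j→c: c black — skip
      j black
    f black
  b black
  e gray
    h gray
      h→b: b black — skip
      i gray
        n gray
          n→f: f black — skip
          n→d: d is gray → back edge
Back edge closes the cycle d → e → h → i → n → d; its vertices are {d, e, h, i, n}.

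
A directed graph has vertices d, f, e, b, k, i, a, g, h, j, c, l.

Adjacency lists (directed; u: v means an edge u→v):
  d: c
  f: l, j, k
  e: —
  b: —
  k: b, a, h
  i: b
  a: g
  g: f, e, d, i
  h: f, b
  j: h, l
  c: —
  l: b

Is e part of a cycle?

e lies on a cycle iff there is a path from e back to itself.
Exploring from e, it never reaches itself; equivalently, its strongly connected component is a singleton.

No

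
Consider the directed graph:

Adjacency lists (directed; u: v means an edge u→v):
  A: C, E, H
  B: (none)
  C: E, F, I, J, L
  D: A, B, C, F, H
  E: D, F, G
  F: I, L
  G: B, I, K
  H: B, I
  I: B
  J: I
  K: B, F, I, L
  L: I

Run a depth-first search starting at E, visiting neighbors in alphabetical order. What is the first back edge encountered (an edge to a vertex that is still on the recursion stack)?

DFS from E (visiting neighbors in alphabetical order); mark gray on enter, black on exit:
E gray
  D gray
    A gray
      C gray
        C→E: E is gray → back edge
First back edge: C → E.

C->E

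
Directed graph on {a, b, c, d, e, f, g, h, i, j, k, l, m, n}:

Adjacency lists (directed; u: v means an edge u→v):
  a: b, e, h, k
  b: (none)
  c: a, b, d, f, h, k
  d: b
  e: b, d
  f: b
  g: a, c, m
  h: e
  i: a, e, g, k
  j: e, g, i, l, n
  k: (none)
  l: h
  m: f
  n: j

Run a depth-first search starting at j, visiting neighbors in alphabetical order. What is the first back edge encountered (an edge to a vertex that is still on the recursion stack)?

n→j

DFS from j (visiting neighbors in alphabetical order); mark gray on enter, black on exit:
j gray
  e gray
    b gray
    b black
    d gray
      d→b: b black — skip
    d black
  e black
  g gray
    a gray
      a→b: b black — skip
      a→e: e black — skip
      h gray
        h→e: e black — skip
      h black
      k gray
      k black
    a black
    c gray
      c→a: a black — skip
      c→b: b black — skip
      c→d: d black — skip
      f gray
        f→b: b black — skip
      f black
      c→h: h black — skip
      c→k: k black — skip
    c black
    m gray
      m→f: f black — skip
    m black
  g black
  i gray
    i→a: a black — skip
    i→e: e black — skip
    i→g: g black — skip
    i→k: k black — skip
  i black
  l gray
    l→h: h black — skip
  l black
  n gray
    n→j: j is gray → back edge
First back edge: n → j.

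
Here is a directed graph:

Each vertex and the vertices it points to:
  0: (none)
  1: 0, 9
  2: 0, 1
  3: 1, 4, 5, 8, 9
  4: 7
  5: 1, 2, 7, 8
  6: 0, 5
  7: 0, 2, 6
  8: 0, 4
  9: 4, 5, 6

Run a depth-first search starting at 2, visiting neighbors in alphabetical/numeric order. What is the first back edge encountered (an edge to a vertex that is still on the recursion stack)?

DFS from 2 (visiting neighbors in alphabetical/numeric order); mark gray on enter, black on exit:
2 gray
  0 gray
  0 black
  1 gray
    1→0: 0 black — skip
    9 gray
      4 gray
        7 gray
          7→0: 0 black — skip
          7→2: 2 is gray → back edge
First back edge: 7 → 2.

7→2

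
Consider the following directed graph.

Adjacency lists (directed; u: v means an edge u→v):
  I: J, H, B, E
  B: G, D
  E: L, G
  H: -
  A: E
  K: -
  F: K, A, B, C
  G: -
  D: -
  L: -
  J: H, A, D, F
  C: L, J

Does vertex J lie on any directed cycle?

Yes

J is on a cycle iff J can reach itself via ≥1 edge.
J → F → C → J — yes.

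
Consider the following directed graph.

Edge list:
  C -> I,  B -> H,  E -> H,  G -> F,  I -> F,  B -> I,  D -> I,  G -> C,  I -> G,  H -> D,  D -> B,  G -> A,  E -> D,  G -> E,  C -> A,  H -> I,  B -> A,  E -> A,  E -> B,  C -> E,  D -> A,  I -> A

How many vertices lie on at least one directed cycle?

7

A vertex is on a directed cycle iff it belongs to a strongly connected component of size ≥ 2 (or has a self-loop).
The vertices on cycles are {B, C, D, E, G, H, I} — 7 in total.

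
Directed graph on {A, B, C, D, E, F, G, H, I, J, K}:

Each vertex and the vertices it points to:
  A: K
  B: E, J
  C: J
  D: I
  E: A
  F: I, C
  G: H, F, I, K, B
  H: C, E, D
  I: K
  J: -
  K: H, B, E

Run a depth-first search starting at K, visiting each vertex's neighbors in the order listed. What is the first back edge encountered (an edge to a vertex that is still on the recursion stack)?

A->K

DFS from K (visiting each vertex's neighbors in the order listed); mark gray on enter, black on exit:
K gray
  H gray
    C gray
      J gray
      J black
    C black
    E gray
      A gray
        A→K: K is gray → back edge
First back edge: A → K.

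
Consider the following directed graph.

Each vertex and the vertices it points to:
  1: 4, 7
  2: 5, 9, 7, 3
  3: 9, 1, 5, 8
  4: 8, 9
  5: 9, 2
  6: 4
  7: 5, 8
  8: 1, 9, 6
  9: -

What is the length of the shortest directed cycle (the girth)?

2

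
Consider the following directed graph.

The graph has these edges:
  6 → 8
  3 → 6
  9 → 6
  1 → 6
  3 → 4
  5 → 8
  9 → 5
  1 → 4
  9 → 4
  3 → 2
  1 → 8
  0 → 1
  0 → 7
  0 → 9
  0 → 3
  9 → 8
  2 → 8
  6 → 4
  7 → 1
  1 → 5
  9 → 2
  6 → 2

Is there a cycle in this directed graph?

No

DFS with white/gray/black marking, starting from 9:
9 gray
  5 gray
    8 gray
    8 black
  5 black
  6 gray
    4 gray
    4 black
    6→8: 8 black — skip
    2 gray
      2→8: 8 black — skip
    2 black
  6 black
  9→8: 8 black — skip
  9→2: 2 black — skip
  9→4: 4 black — skip
9 black
0 gray
  0→9: 9 black — skip
  7 gray
    1 gray
      1→6: 6 black — skip
      1→8: 8 black — skip
      1→4: 4 black — skip
      1→5: 5 black — skip
    1 black
  7 black
  3 gray
    3→4: 4 black — skip
    3→2: 2 black — skip
    3→6: 6 black — skip
  3 black
  0→1: 1 black — skip
0 black
Every edge goes to a white or black vertex — no back edge, so the graph is acyclic.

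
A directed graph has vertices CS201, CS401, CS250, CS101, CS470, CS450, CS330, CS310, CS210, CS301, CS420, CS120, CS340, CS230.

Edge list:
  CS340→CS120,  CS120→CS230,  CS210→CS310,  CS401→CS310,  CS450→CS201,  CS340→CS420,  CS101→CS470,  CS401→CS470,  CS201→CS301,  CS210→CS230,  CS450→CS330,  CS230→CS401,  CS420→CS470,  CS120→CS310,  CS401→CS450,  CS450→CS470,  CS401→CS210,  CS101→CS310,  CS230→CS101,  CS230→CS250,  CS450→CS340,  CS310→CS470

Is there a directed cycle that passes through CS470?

No

CS470 lies on a cycle iff there is a path from CS470 back to itself.
Exploring from CS470, it never reaches itself; equivalently, its strongly connected component is a singleton.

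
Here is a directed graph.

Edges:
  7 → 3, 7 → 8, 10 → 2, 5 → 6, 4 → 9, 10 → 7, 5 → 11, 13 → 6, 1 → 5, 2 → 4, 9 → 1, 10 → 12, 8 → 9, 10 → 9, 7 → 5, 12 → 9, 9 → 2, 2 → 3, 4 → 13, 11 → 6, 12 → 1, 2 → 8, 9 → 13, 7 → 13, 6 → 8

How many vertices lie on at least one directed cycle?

9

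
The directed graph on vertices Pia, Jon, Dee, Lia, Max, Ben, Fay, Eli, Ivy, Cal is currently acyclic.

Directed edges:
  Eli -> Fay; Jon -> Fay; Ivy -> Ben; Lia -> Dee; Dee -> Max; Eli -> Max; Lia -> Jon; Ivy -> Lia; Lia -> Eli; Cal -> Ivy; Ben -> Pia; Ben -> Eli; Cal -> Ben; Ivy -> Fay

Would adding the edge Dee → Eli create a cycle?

Adding Dee→Eli creates a cycle iff Eli can already reach Dee.
Explore from Eli: no path reaches Dee. The graph stays acyclic.

No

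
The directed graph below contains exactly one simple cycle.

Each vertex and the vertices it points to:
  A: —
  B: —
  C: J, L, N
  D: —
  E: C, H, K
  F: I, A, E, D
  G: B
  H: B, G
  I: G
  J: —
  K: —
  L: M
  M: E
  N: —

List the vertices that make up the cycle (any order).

C, E, L, M

DFS with gray/black marking from E:
E gray
  C gray
    J gray
    J black
    L gray
      M gray
        M→E: E is gray → back edge
Back edge closes the cycle E → C → L → M → E; its vertices are {C, E, L, M}.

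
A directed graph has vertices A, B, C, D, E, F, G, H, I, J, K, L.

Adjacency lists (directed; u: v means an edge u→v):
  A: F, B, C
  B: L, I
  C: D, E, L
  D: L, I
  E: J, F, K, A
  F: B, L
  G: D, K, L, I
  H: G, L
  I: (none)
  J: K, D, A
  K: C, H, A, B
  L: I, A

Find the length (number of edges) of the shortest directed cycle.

3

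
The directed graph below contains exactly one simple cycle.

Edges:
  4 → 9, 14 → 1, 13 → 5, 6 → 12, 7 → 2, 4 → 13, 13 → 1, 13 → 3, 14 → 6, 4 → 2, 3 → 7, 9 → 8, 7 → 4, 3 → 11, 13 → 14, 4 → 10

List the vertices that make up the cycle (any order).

3, 4, 7, 13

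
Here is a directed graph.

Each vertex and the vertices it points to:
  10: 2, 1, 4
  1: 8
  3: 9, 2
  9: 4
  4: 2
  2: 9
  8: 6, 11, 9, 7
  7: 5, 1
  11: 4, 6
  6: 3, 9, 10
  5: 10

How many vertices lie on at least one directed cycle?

A vertex is on a directed cycle iff it belongs to a strongly connected component of size ≥ 2 (or has a self-loop).
The vertices on cycles are {1, 2, 4, 5, 6, 7, 8, 9, 10, 11} — 10 in total.

10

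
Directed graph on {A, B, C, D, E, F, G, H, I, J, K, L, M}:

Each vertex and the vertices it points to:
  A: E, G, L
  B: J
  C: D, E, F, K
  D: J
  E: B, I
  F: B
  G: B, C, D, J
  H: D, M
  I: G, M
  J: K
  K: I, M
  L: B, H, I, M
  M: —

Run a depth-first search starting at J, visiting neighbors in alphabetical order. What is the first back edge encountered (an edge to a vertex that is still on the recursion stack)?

B->J

DFS from J (visiting neighbors in alphabetical order); mark gray on enter, black on exit:
J gray
  K gray
    I gray
      G gray
        B gray
          B→J: J is gray → back edge
First back edge: B → J.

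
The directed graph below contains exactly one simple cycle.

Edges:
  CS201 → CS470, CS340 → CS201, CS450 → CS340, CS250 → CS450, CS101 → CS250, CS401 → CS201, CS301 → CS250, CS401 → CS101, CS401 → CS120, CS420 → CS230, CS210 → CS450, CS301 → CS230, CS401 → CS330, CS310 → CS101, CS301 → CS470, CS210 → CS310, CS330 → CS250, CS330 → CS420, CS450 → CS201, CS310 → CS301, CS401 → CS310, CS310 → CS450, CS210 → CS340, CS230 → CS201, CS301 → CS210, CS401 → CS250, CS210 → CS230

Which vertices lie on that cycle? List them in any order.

DFS with gray/black marking from CS310:
CS310 gray
  CS301 gray
    CS470 gray
    CS470 black
    CS210 gray
      CS230 gray
        CS201 gray
          CS201→CS470: CS470 black — skip
        CS201 black
      CS230 black
      CS210→CS310: CS310 is gray → back edge
Back edge closes the cycle CS310 → CS301 → CS210 → CS310; its vertices are {CS210, CS301, CS310}.

CS210, CS301, CS310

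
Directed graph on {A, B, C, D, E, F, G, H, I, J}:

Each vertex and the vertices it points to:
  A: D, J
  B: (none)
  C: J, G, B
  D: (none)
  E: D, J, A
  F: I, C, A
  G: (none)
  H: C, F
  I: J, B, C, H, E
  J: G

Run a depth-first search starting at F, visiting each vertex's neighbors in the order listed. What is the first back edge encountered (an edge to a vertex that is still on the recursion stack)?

DFS from F (visiting each vertex's neighbors in the order listed); mark gray on enter, black on exit:
F gray
  I gray
    J gray
      G gray
      G black
    J black
    B gray
    B black
    C gray
      C→J: J black — skip
      C→G: G black — skip
      C→B: B black — skip
    C black
    H gray
      H→C: C black — skip
      H→F: F is gray → back edge
First back edge: H → F.

H→F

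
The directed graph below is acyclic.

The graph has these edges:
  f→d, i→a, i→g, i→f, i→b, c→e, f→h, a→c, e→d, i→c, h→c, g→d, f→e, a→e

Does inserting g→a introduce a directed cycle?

No

Adding g→a creates a cycle iff a can already reach g.
Explore from a: no path reaches g. The graph stays acyclic.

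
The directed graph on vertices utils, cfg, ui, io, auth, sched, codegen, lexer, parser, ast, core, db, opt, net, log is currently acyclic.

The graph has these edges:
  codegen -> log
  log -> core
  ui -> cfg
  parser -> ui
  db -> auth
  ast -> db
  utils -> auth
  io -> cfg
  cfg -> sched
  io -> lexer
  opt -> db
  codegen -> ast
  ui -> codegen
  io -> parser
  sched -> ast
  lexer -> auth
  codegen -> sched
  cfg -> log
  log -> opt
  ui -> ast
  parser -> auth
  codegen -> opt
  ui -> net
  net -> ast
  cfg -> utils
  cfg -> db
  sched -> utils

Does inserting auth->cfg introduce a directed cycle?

Yes

Adding auth→cfg creates a cycle iff cfg can already reach auth.
Path from cfg: cfg → utils → auth.
So cfg → … → auth → cfg is a cycle.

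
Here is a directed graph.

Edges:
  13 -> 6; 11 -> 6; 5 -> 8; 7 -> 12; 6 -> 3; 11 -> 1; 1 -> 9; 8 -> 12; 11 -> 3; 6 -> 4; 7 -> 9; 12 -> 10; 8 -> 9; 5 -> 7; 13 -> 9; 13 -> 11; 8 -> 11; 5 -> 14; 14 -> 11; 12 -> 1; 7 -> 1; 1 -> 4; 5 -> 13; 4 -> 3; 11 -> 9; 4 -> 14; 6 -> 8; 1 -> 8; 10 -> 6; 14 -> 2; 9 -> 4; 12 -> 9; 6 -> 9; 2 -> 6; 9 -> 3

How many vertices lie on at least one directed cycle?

A vertex is on a directed cycle iff it belongs to a strongly connected component of size ≥ 2 (or has a self-loop).
The vertices on cycles are {1, 2, 4, 6, 8, 9, 10, 11, 12, 14} — 10 in total.

10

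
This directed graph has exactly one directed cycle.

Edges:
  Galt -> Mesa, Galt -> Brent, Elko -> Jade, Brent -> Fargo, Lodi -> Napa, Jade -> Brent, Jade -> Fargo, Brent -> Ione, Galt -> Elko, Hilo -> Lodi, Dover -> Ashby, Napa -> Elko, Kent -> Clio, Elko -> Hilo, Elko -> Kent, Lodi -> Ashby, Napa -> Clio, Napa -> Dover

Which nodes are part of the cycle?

Elko, Hilo, Lodi, Napa

DFS with gray/black marking from Elko:
Elko gray
  Jade gray
    Fargo gray
    Fargo black
    Brent gray
      Brent→Fargo: Fargo black — skip
      Ione gray
      Ione black
    Brent black
  Jade black
  Hilo gray
    Lodi gray
      Ashby gray
      Ashby black
      Napa gray
        Napa→Elko: Elko is gray → back edge
Back edge closes the cycle Elko → Hilo → Lodi → Napa → Elko; its vertices are {Elko, Hilo, Lodi, Napa}.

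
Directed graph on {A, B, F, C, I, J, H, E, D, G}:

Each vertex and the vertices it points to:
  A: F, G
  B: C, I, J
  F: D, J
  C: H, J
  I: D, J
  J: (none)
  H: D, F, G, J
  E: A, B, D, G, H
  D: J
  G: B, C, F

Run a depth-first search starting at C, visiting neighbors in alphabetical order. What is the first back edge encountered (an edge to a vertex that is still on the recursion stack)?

B→C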